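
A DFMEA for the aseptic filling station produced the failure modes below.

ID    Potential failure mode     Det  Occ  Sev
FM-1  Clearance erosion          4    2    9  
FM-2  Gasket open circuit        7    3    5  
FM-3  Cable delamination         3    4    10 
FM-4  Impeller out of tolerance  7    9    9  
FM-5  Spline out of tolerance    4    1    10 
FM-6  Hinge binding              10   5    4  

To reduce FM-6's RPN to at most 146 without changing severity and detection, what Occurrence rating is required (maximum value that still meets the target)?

FM-6: S=4, O=5, D=10 → current RPN = 200.
Fixed product = 40. Need 40 × O ≤ 146, so O ≤ 146/40 = 3.65.
Maximum integer Occurrence rating = 3 (gives RPN 120; O=4 would give 160 > 146).

3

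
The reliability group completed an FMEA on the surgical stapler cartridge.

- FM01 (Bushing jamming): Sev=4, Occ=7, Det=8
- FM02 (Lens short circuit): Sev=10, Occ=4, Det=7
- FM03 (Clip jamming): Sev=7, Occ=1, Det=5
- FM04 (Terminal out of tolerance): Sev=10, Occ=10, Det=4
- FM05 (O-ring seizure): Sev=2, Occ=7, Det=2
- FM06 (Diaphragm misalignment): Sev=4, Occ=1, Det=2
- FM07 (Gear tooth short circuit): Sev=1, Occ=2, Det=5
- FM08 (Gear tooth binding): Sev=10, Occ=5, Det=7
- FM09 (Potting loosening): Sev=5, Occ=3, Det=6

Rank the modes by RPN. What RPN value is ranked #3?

280

RPN = Severity × Occurrence × Detection:
  FM01: 4 × 7 × 8 = 224
  FM02: 10 × 4 × 7 = 280
  FM03: 7 × 1 × 5 = 35
  FM04: 10 × 10 × 4 = 400
  FM05: 2 × 7 × 2 = 28
  FM06: 4 × 1 × 2 = 8
  FM07: 1 × 2 × 5 = 10
  FM08: 10 × 5 × 7 = 350
  FM09: 5 × 3 × 6 = 90
Sorted descending: 400, 350, 280, 224, 90, 35, 28, 10, 8.
The third-highest RPN is 280 (FM02).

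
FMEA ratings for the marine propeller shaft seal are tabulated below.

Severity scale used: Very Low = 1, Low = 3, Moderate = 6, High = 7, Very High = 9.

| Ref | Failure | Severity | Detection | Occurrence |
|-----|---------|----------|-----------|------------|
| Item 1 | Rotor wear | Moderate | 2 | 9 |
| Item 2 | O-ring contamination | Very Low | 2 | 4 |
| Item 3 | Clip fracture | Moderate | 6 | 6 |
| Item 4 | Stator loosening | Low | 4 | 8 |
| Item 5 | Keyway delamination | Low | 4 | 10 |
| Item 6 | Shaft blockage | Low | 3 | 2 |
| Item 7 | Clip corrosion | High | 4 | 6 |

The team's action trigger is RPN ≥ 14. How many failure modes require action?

6

RPN = Severity × Occurrence × Detection:
  Item 1: 6 × 9 × 2 = 108
  Item 2: 1 × 4 × 2 = 8
  Item 3: 6 × 6 × 6 = 216
  Item 4: 3 × 8 × 4 = 96
  Item 5: 3 × 10 × 4 = 120
  Item 6: 3 × 2 × 3 = 18
  Item 7: 7 × 6 × 4 = 168
Modes with RPN ≥ 14: Item 1 (108), Item 3 (216), Item 4 (96), Item 5 (120), Item 6 (18), Item 7 (168) → 6.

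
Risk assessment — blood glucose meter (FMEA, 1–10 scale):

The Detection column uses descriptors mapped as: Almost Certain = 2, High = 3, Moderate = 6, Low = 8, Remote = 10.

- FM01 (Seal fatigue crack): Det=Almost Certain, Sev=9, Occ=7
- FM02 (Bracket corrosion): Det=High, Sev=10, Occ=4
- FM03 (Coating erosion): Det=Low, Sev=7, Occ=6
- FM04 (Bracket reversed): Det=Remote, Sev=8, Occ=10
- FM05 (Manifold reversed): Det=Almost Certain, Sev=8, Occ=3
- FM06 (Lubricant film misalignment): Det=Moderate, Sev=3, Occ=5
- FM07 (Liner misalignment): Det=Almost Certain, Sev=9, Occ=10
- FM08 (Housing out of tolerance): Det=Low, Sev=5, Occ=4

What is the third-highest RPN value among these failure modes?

180

RPN = Severity × Occurrence × Detection:
  FM01: 9 × 7 × 2 = 126
  FM02: 10 × 4 × 3 = 120
  FM03: 7 × 6 × 8 = 336
  FM04: 8 × 10 × 10 = 800
  FM05: 8 × 3 × 2 = 48
  FM06: 3 × 5 × 6 = 90
  FM07: 9 × 10 × 2 = 180
  FM08: 5 × 4 × 8 = 160
Sorted descending: 800, 336, 180, 160, 126, 120, 90, 48.
The third-highest RPN is 180 (FM07).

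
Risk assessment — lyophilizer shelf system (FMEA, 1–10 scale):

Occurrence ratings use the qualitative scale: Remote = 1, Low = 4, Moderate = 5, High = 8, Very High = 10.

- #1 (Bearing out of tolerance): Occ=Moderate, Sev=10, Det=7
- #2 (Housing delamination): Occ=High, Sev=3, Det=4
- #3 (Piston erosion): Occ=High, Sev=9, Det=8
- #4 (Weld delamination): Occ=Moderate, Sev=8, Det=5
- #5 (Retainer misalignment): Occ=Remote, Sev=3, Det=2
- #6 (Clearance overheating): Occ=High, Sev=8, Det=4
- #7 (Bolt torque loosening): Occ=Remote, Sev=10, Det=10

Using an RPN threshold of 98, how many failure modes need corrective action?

RPN = Severity × Occurrence × Detection:
  #1: 10 × 5 × 7 = 350
  #2: 3 × 8 × 4 = 96
  #3: 9 × 8 × 8 = 576
  #4: 8 × 5 × 5 = 200
  #5: 3 × 1 × 2 = 6
  #6: 8 × 8 × 4 = 256
  #7: 10 × 1 × 10 = 100
Modes with RPN ≥ 98: #1 (350), #3 (576), #4 (200), #6 (256), #7 (100) → 5.

5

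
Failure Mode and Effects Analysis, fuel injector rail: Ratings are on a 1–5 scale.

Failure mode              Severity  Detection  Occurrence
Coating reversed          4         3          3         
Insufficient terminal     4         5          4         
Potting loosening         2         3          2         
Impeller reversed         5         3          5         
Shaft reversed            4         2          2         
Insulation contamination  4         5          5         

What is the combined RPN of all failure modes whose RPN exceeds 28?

RPN = Severity × Occurrence × Detection:
  Coating reversed: 4 × 3 × 3 = 36
  Insufficient terminal: 4 × 4 × 5 = 80
  Potting loosening: 2 × 2 × 3 = 12
  Impeller reversed: 5 × 5 × 3 = 75
  Shaft reversed: 4 × 2 × 2 = 16
  Insulation contamination: 4 × 5 × 5 = 100
RPN > 28: Coating reversed (36), Insufficient terminal (80), Impeller reversed (75), Insulation contamination (100).
Sum: 36 + 80 + 75 + 100 = 291.

291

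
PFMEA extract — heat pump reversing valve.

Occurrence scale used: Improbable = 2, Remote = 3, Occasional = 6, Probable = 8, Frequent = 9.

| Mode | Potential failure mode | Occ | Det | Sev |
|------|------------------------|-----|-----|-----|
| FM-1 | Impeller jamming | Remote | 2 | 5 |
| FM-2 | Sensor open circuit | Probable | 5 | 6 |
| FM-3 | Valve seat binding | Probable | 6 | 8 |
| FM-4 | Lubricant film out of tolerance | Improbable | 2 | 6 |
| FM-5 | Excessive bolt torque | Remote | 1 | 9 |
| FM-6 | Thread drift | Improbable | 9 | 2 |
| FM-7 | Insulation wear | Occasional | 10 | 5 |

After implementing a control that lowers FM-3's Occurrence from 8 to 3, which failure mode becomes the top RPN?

RPN = Severity × Occurrence × Detection:
  FM-1: 5 × 3 × 2 = 30
  FM-2: 6 × 8 × 5 = 240
  FM-3: 8 × 8 × 6 = 384
  FM-4: 6 × 2 × 2 = 24
  FM-5: 9 × 3 × 1 = 27
  FM-6: 2 × 2 × 9 = 36
  FM-7: 5 × 6 × 10 = 300
After action: FM-3 → 8 × 3 × 6 = 144.
Revised RPNs: FM-7=300, FM-2=240, FM-3=144, FM-6=36, FM-1=30, FM-5=27, FM-4=24.
Highest is now FM-7 (300).

FM-7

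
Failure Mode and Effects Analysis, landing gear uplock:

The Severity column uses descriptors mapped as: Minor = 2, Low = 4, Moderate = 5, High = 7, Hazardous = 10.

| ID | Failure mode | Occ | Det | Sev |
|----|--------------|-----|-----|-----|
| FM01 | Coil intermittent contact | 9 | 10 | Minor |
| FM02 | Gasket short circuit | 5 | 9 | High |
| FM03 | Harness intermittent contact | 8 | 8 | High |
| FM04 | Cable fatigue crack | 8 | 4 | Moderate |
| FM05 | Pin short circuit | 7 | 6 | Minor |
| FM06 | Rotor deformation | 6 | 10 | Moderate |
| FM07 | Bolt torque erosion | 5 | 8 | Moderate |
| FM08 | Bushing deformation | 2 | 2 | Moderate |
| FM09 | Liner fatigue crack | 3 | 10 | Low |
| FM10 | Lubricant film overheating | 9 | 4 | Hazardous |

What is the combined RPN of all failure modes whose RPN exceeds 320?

808

RPN = Severity × Occurrence × Detection:
  FM01: 2 × 9 × 10 = 180
  FM02: 7 × 5 × 9 = 315
  FM03: 7 × 8 × 8 = 448
  FM04: 5 × 8 × 4 = 160
  FM05: 2 × 7 × 6 = 84
  FM06: 5 × 6 × 10 = 300
  FM07: 5 × 5 × 8 = 200
  FM08: 5 × 2 × 2 = 20
  FM09: 4 × 3 × 10 = 120
  FM10: 10 × 9 × 4 = 360
RPN > 320: FM03 (448), FM10 (360).
Sum: 448 + 360 = 808.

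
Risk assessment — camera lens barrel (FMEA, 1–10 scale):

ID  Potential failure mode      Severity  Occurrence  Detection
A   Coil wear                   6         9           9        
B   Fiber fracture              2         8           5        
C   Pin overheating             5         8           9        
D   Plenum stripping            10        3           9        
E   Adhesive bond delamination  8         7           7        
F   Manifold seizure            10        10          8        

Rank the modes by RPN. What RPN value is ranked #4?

RPN = Severity × Occurrence × Detection:
  A: 6 × 9 × 9 = 486
  B: 2 × 8 × 5 = 80
  C: 5 × 8 × 9 = 360
  D: 10 × 3 × 9 = 270
  E: 8 × 7 × 7 = 392
  F: 10 × 10 × 8 = 800
Sorted descending: 800, 486, 392, 360, 270, 80.
The fourth-highest RPN is 360 (C).

360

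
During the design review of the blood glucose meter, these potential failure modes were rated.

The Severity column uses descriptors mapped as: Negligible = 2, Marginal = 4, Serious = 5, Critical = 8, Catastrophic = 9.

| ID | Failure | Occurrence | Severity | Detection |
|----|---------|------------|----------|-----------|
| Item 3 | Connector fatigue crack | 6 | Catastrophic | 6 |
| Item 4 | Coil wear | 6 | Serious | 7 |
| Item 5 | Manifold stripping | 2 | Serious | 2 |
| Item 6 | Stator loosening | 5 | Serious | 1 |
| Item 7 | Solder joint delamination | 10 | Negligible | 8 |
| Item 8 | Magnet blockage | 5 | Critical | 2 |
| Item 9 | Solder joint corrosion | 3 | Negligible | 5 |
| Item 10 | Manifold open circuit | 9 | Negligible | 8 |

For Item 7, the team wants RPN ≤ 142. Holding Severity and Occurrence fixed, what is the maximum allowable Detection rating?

7

Item 7: S=2, O=10, D=8 → current RPN = 160.
Fixed product = 20. Need 20 × D ≤ 142, so D ≤ 142/20 = 7.10.
Maximum integer Detection rating = 7 (gives RPN 140; D=8 would give 160 > 142).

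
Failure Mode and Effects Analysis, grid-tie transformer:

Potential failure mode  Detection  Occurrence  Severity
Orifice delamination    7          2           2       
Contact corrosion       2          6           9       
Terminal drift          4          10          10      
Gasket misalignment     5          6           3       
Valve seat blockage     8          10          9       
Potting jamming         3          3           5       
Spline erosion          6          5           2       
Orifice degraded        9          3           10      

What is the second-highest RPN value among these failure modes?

400

RPN = Severity × Occurrence × Detection:
  Orifice delamination: 2 × 2 × 7 = 28
  Contact corrosion: 9 × 6 × 2 = 108
  Terminal drift: 10 × 10 × 4 = 400
  Gasket misalignment: 3 × 6 × 5 = 90
  Valve seat blockage: 9 × 10 × 8 = 720
  Potting jamming: 5 × 3 × 3 = 45
  Spline erosion: 2 × 5 × 6 = 60
  Orifice degraded: 10 × 3 × 9 = 270
Sorted descending: 720, 400, 270, 108, 90, 60, 45, 28.
The second-highest RPN is 400 (Terminal drift).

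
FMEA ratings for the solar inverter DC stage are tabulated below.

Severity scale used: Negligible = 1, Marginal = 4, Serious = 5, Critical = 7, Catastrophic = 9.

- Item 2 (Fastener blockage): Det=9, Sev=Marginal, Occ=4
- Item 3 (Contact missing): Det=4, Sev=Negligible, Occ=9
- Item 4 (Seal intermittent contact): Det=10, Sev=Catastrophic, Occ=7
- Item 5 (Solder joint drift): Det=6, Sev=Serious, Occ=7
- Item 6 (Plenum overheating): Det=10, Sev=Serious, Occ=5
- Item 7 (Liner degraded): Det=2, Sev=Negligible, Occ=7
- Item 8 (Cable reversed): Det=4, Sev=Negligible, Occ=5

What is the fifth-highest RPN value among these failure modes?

RPN = Severity × Occurrence × Detection:
  Item 2: 4 × 4 × 9 = 144
  Item 3: 1 × 9 × 4 = 36
  Item 4: 9 × 7 × 10 = 630
  Item 5: 5 × 7 × 6 = 210
  Item 6: 5 × 5 × 10 = 250
  Item 7: 1 × 7 × 2 = 14
  Item 8: 1 × 5 × 4 = 20
Sorted descending: 630, 250, 210, 144, 36, 20, 14.
The fifth-highest RPN is 36 (Item 3).

36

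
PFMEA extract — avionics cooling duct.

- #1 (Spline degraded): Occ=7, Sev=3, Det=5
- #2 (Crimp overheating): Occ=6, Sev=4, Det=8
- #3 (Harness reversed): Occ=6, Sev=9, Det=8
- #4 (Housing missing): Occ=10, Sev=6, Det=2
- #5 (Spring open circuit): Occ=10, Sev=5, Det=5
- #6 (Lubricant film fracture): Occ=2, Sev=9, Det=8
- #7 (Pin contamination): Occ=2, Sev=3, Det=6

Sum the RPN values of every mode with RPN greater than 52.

RPN = Severity × Occurrence × Detection:
  #1: 3 × 7 × 5 = 105
  #2: 4 × 6 × 8 = 192
  #3: 9 × 6 × 8 = 432
  #4: 6 × 10 × 2 = 120
  #5: 5 × 10 × 5 = 250
  #6: 9 × 2 × 8 = 144
  #7: 3 × 2 × 6 = 36
RPN > 52: #1 (105), #2 (192), #3 (432), #4 (120), #5 (250), #6 (144).
Sum: 105 + 192 + 432 + 120 + 250 + 144 = 1243.

1243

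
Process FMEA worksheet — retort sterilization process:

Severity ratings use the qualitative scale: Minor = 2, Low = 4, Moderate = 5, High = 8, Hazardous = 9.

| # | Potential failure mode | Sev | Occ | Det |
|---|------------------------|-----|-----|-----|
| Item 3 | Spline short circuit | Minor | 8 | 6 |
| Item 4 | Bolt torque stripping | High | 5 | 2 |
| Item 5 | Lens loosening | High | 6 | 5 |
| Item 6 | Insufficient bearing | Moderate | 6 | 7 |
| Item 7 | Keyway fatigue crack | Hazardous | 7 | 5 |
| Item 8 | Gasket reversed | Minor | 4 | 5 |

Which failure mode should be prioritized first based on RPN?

RPN = Severity × Occurrence × Detection:
  Item 3: 2 × 8 × 6 = 96
  Item 4: 8 × 5 × 2 = 80
  Item 5: 8 × 6 × 5 = 240
  Item 6: 5 × 6 × 7 = 210
  Item 7: 9 × 7 × 5 = 315
  Item 8: 2 × 4 × 5 = 40
Highest RPN is 315 → Item 7.

Item 7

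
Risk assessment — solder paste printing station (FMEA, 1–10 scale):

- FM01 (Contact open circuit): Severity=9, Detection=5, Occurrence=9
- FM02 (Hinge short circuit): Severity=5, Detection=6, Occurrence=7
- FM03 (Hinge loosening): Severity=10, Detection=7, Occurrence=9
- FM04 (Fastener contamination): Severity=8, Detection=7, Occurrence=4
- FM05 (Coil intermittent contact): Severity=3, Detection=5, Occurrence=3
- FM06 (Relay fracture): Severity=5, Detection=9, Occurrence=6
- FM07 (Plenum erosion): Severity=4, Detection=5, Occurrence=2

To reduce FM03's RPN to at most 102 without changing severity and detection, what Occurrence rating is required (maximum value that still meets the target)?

FM03: S=10, O=9, D=7 → current RPN = 630.
Fixed product = 70. Need 70 × O ≤ 102, so O ≤ 102/70 = 1.46.
Maximum integer Occurrence rating = 1 (gives RPN 70; O=2 would give 140 > 102).

1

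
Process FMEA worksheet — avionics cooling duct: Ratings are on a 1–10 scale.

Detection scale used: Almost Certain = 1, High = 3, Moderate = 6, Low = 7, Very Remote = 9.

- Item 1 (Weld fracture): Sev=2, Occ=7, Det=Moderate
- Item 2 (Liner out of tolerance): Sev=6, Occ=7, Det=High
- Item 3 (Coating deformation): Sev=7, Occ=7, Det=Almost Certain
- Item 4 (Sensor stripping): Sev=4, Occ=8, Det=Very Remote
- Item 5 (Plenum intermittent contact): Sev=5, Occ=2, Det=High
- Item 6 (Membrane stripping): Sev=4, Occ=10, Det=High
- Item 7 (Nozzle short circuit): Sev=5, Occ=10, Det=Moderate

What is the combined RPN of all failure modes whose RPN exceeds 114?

834

RPN = Severity × Occurrence × Detection:
  Item 1: 2 × 7 × 6 = 84
  Item 2: 6 × 7 × 3 = 126
  Item 3: 7 × 7 × 1 = 49
  Item 4: 4 × 8 × 9 = 288
  Item 5: 5 × 2 × 3 = 30
  Item 6: 4 × 10 × 3 = 120
  Item 7: 5 × 10 × 6 = 300
RPN > 114: Item 2 (126), Item 4 (288), Item 6 (120), Item 7 (300).
Sum: 126 + 288 + 120 + 300 = 834.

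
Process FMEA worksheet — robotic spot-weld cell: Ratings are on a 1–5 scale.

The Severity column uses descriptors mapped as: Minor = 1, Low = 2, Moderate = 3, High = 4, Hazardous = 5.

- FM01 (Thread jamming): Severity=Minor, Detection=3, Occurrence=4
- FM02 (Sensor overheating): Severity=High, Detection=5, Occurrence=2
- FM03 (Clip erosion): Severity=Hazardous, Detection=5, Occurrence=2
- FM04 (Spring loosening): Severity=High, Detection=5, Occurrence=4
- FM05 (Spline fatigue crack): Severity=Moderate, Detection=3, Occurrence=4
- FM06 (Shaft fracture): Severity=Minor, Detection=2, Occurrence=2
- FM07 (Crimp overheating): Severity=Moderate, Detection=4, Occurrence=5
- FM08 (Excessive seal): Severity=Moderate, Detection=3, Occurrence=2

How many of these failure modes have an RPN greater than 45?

RPN = Severity × Occurrence × Detection:
  FM01: 1 × 4 × 3 = 12
  FM02: 4 × 2 × 5 = 40
  FM03: 5 × 2 × 5 = 50
  FM04: 4 × 4 × 5 = 80
  FM05: 3 × 4 × 3 = 36
  FM06: 1 × 2 × 2 = 4
  FM07: 3 × 5 × 4 = 60
  FM08: 3 × 2 × 3 = 18
Modes with RPN > 45: FM03 (50), FM04 (80), FM07 (60) → 3.

3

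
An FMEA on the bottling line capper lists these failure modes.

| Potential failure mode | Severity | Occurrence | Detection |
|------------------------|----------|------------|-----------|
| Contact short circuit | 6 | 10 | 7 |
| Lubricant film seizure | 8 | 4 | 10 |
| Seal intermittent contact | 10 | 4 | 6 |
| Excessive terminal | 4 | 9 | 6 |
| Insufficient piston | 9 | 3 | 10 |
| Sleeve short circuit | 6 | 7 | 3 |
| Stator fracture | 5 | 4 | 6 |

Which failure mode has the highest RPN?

RPN = Severity × Occurrence × Detection:
  Contact short circuit: 6 × 10 × 7 = 420
  Lubricant film seizure: 8 × 4 × 10 = 320
  Seal intermittent contact: 10 × 4 × 6 = 240
  Excessive terminal: 4 × 9 × 6 = 216
  Insufficient piston: 9 × 3 × 10 = 270
  Sleeve short circuit: 6 × 7 × 3 = 126
  Stator fracture: 5 × 4 × 6 = 120
Highest RPN is 420 → Contact short circuit.

Contact short circuit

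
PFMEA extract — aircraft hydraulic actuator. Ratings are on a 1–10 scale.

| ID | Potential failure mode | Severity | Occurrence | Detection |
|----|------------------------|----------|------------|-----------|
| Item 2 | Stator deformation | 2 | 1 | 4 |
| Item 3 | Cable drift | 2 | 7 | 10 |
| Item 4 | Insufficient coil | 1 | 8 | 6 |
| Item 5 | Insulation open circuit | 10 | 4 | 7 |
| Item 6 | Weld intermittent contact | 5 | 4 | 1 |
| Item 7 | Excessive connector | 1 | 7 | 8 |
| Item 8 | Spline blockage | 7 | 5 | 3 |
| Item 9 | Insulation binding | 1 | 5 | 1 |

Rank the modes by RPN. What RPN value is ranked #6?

20

RPN = Severity × Occurrence × Detection:
  Item 2: 2 × 1 × 4 = 8
  Item 3: 2 × 7 × 10 = 140
  Item 4: 1 × 8 × 6 = 48
  Item 5: 10 × 4 × 7 = 280
  Item 6: 5 × 4 × 1 = 20
  Item 7: 1 × 7 × 8 = 56
  Item 8: 7 × 5 × 3 = 105
  Item 9: 1 × 5 × 1 = 5
Sorted descending: 280, 140, 105, 56, 48, 20, 8, 5.
The sixth-highest RPN is 20 (Item 6).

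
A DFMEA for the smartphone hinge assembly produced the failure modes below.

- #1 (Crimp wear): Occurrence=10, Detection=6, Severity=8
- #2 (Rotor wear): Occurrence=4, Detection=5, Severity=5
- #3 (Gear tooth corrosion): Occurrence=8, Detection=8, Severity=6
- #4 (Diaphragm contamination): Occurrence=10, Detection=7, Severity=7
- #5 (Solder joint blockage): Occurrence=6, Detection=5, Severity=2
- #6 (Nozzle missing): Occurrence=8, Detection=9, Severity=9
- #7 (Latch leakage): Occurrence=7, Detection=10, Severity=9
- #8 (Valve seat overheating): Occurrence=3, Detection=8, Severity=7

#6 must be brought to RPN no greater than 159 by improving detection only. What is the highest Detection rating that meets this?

#6: S=9, O=8, D=9 → current RPN = 648.
Fixed product = 72. Need 72 × D ≤ 159, so D ≤ 159/72 = 2.21.
Maximum integer Detection rating = 2 (gives RPN 144; D=3 would give 216 > 159).

2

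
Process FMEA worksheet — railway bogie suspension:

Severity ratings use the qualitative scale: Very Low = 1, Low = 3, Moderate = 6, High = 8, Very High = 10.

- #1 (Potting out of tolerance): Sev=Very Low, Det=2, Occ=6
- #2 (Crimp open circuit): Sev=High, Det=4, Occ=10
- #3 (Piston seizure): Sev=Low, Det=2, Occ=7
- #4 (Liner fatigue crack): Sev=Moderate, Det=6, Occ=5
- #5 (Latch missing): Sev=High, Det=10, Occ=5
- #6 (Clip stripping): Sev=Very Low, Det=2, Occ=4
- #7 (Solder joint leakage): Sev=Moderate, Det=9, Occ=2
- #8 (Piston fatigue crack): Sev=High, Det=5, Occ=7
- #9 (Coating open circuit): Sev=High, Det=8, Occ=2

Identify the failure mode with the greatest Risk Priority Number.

RPN = Severity × Occurrence × Detection:
  #1: 1 × 6 × 2 = 12
  #2: 8 × 10 × 4 = 320
  #3: 3 × 7 × 2 = 42
  #4: 6 × 5 × 6 = 180
  #5: 8 × 5 × 10 = 400
  #6: 1 × 4 × 2 = 8
  #7: 6 × 2 × 9 = 108
  #8: 8 × 7 × 5 = 280
  #9: 8 × 2 × 8 = 128
Highest RPN is 400 → #5.

#5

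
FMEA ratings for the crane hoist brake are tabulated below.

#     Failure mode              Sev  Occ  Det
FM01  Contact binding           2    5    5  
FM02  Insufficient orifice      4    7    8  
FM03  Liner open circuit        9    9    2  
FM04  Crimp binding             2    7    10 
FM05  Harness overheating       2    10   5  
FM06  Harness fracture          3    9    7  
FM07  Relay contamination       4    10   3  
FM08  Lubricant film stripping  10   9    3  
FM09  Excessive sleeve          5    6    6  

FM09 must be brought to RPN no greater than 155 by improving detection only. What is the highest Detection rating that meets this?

5

FM09: S=5, O=6, D=6 → current RPN = 180.
Fixed product = 30. Need 30 × D ≤ 155, so D ≤ 155/30 = 5.17.
Maximum integer Detection rating = 5 (gives RPN 150; D=6 would give 180 > 155).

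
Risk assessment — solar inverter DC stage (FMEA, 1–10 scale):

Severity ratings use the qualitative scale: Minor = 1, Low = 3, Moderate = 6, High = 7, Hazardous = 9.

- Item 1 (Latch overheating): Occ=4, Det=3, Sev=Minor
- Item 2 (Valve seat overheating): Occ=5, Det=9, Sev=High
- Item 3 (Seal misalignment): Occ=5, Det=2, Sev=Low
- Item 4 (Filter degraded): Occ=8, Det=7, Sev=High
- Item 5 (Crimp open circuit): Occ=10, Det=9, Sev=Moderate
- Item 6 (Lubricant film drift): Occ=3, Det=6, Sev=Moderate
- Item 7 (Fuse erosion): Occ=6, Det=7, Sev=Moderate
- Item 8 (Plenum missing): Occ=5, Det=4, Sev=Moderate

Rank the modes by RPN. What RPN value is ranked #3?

RPN = Severity × Occurrence × Detection:
  Item 1: 1 × 4 × 3 = 12
  Item 2: 7 × 5 × 9 = 315
  Item 3: 3 × 5 × 2 = 30
  Item 4: 7 × 8 × 7 = 392
  Item 5: 6 × 10 × 9 = 540
  Item 6: 6 × 3 × 6 = 108
  Item 7: 6 × 6 × 7 = 252
  Item 8: 6 × 5 × 4 = 120
Sorted descending: 540, 392, 315, 252, 120, 108, 30, 12.
The third-highest RPN is 315 (Item 2).

315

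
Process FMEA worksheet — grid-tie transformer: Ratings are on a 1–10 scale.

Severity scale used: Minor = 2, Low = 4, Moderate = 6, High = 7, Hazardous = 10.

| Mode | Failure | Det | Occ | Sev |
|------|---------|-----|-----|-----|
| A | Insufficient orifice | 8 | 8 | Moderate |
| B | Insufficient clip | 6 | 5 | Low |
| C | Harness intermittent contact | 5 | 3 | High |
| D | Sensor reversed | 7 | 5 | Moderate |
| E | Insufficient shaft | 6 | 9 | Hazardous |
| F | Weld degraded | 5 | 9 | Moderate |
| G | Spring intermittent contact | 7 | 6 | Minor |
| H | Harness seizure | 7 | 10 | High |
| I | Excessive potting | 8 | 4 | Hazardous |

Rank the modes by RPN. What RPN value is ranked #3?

RPN = Severity × Occurrence × Detection:
  A: 6 × 8 × 8 = 384
  B: 4 × 5 × 6 = 120
  C: 7 × 3 × 5 = 105
  D: 6 × 5 × 7 = 210
  E: 10 × 9 × 6 = 540
  F: 6 × 9 × 5 = 270
  G: 2 × 6 × 7 = 84
  H: 7 × 10 × 7 = 490
  I: 10 × 4 × 8 = 320
Sorted descending: 540, 490, 384, 320, 270, 210, 120, 105, 84.
The third-highest RPN is 384 (A).

384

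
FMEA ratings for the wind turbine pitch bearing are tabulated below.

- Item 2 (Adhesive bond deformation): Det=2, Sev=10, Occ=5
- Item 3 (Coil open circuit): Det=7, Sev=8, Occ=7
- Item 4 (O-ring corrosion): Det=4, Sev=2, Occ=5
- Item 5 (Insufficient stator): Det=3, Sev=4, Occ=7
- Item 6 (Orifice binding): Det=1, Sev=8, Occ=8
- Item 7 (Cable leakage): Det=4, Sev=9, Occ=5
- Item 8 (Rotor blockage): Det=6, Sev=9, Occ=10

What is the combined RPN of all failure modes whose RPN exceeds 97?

1212

RPN = Severity × Occurrence × Detection:
  Item 2: 10 × 5 × 2 = 100
  Item 3: 8 × 7 × 7 = 392
  Item 4: 2 × 5 × 4 = 40
  Item 5: 4 × 7 × 3 = 84
  Item 6: 8 × 8 × 1 = 64
  Item 7: 9 × 5 × 4 = 180
  Item 8: 9 × 10 × 6 = 540
RPN > 97: Item 2 (100), Item 3 (392), Item 7 (180), Item 8 (540).
Sum: 100 + 392 + 180 + 540 = 1212.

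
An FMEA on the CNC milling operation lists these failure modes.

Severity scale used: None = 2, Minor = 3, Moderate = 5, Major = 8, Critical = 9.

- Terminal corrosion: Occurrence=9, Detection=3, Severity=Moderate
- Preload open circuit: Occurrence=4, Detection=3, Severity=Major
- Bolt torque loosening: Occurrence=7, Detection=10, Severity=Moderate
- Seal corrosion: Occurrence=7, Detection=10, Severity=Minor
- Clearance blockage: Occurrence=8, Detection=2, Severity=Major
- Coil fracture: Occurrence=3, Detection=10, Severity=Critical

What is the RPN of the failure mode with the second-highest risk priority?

270

RPN = Severity × Occurrence × Detection:
  Terminal corrosion: 5 × 9 × 3 = 135
  Preload open circuit: 8 × 4 × 3 = 96
  Bolt torque loosening: 5 × 7 × 10 = 350
  Seal corrosion: 3 × 7 × 10 = 210
  Clearance blockage: 8 × 8 × 2 = 128
  Coil fracture: 9 × 3 × 10 = 270
Sorted descending: 350, 270, 210, 135, 128, 96.
The second-highest RPN is 270 (Coil fracture).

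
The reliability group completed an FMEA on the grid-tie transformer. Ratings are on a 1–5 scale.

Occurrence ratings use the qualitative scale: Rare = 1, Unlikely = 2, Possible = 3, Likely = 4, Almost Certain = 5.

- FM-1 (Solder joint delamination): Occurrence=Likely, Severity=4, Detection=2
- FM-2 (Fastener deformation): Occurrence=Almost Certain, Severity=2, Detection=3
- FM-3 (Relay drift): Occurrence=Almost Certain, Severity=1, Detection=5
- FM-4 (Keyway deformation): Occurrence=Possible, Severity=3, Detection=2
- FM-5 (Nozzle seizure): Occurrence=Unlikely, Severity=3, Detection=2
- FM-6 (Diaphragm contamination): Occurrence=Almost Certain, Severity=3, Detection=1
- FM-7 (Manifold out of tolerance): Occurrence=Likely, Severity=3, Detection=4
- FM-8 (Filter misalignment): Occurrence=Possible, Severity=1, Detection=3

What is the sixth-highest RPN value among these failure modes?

15

RPN = Severity × Occurrence × Detection:
  FM-1: 4 × 4 × 2 = 32
  FM-2: 2 × 5 × 3 = 30
  FM-3: 1 × 5 × 5 = 25
  FM-4: 3 × 3 × 2 = 18
  FM-5: 3 × 2 × 2 = 12
  FM-6: 3 × 5 × 1 = 15
  FM-7: 3 × 4 × 4 = 48
  FM-8: 1 × 3 × 3 = 9
Sorted descending: 48, 32, 30, 25, 18, 15, 12, 9.
The sixth-highest RPN is 15 (FM-6).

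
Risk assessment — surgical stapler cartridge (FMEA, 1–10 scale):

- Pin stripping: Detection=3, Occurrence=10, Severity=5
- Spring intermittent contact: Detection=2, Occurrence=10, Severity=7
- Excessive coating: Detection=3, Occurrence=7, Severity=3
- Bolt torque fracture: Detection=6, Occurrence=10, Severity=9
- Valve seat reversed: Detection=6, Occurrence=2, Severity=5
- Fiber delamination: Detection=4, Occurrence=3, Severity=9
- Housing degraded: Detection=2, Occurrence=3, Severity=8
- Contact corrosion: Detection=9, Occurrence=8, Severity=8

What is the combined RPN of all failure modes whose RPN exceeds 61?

1577

RPN = Severity × Occurrence × Detection:
  Pin stripping: 5 × 10 × 3 = 150
  Spring intermittent contact: 7 × 10 × 2 = 140
  Excessive coating: 3 × 7 × 3 = 63
  Bolt torque fracture: 9 × 10 × 6 = 540
  Valve seat reversed: 5 × 2 × 6 = 60
  Fiber delamination: 9 × 3 × 4 = 108
  Housing degraded: 8 × 3 × 2 = 48
  Contact corrosion: 8 × 8 × 9 = 576
RPN > 61: Pin stripping (150), Spring intermittent contact (140), Excessive coating (63), Bolt torque fracture (540), Fiber delamination (108), Contact corrosion (576).
Sum: 150 + 140 + 63 + 540 + 108 + 576 = 1577.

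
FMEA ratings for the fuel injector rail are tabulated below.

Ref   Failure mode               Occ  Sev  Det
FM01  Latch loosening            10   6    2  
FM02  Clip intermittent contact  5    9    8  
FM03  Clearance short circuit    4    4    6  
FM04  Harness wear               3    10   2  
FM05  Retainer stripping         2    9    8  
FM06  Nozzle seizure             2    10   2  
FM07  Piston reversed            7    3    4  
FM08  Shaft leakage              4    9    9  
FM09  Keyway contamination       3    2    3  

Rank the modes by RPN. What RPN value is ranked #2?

324

RPN = Severity × Occurrence × Detection:
  FM01: 6 × 10 × 2 = 120
  FM02: 9 × 5 × 8 = 360
  FM03: 4 × 4 × 6 = 96
  FM04: 10 × 3 × 2 = 60
  FM05: 9 × 2 × 8 = 144
  FM06: 10 × 2 × 2 = 40
  FM07: 3 × 7 × 4 = 84
  FM08: 9 × 4 × 9 = 324
  FM09: 2 × 3 × 3 = 18
Sorted descending: 360, 324, 144, 120, 96, 84, 60, 40, 18.
The second-highest RPN is 324 (FM08).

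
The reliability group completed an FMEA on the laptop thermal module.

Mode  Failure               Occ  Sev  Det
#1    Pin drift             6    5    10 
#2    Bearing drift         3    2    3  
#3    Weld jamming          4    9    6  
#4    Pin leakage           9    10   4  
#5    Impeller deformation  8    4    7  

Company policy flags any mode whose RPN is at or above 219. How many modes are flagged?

3

RPN = Severity × Occurrence × Detection:
  #1: 5 × 6 × 10 = 300
  #2: 2 × 3 × 3 = 18
  #3: 9 × 4 × 6 = 216
  #4: 10 × 9 × 4 = 360
  #5: 4 × 8 × 7 = 224
Modes with RPN ≥ 219: #1 (300), #4 (360), #5 (224) → 3.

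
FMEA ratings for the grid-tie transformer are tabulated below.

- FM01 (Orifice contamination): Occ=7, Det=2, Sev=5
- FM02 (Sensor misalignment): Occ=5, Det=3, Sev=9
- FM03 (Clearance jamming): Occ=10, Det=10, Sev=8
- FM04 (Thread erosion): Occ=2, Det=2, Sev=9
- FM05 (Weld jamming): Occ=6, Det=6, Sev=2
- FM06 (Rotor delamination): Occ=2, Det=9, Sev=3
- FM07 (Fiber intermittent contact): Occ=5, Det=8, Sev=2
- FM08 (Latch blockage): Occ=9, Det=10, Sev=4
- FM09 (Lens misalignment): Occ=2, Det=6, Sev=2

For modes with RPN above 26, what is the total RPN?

1607

RPN = Severity × Occurrence × Detection:
  FM01: 5 × 7 × 2 = 70
  FM02: 9 × 5 × 3 = 135
  FM03: 8 × 10 × 10 = 800
  FM04: 9 × 2 × 2 = 36
  FM05: 2 × 6 × 6 = 72
  FM06: 3 × 2 × 9 = 54
  FM07: 2 × 5 × 8 = 80
  FM08: 4 × 9 × 10 = 360
  FM09: 2 × 2 × 6 = 24
RPN > 26: FM01 (70), FM02 (135), FM03 (800), FM04 (36), FM05 (72), FM06 (54), FM07 (80), FM08 (360).
Sum: 70 + 135 + 800 + 36 + 72 + 54 + 80 + 360 = 1607.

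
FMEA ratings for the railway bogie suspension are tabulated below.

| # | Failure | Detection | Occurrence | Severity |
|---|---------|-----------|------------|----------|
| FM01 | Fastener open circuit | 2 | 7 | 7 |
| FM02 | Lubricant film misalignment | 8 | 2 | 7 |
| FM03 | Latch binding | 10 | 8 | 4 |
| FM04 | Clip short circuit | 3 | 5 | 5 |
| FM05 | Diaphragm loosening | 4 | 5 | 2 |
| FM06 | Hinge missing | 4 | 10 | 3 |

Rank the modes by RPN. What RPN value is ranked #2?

120

RPN = Severity × Occurrence × Detection:
  FM01: 7 × 7 × 2 = 98
  FM02: 7 × 2 × 8 = 112
  FM03: 4 × 8 × 10 = 320
  FM04: 5 × 5 × 3 = 75
  FM05: 2 × 5 × 4 = 40
  FM06: 3 × 10 × 4 = 120
Sorted descending: 320, 120, 112, 98, 75, 40.
The second-highest RPN is 120 (FM06).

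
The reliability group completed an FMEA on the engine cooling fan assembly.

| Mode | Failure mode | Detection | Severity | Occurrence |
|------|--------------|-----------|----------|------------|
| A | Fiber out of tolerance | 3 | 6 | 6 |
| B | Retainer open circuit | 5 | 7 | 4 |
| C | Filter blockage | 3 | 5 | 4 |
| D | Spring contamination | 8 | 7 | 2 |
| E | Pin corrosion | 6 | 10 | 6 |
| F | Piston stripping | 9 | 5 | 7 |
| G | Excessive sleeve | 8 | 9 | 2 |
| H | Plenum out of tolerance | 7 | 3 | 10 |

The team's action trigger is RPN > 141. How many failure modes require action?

4

RPN = Severity × Occurrence × Detection:
  A: 6 × 6 × 3 = 108
  B: 7 × 4 × 5 = 140
  C: 5 × 4 × 3 = 60
  D: 7 × 2 × 8 = 112
  E: 10 × 6 × 6 = 360
  F: 5 × 7 × 9 = 315
  G: 9 × 2 × 8 = 144
  H: 3 × 10 × 7 = 210
Modes with RPN > 141: E (360), F (315), G (144), H (210) → 4.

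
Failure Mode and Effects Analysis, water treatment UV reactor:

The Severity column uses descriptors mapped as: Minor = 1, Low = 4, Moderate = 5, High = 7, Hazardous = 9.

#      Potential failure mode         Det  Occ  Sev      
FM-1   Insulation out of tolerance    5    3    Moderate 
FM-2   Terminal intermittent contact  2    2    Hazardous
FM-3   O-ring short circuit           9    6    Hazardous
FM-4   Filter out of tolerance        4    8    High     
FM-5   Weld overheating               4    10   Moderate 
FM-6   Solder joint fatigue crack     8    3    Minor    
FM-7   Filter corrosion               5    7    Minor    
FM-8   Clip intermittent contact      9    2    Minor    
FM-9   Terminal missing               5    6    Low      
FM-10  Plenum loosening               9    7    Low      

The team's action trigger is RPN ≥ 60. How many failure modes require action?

RPN = Severity × Occurrence × Detection:
  FM-1: 5 × 3 × 5 = 75
  FM-2: 9 × 2 × 2 = 36
  FM-3: 9 × 6 × 9 = 486
  FM-4: 7 × 8 × 4 = 224
  FM-5: 5 × 10 × 4 = 200
  FM-6: 1 × 3 × 8 = 24
  FM-7: 1 × 7 × 5 = 35
  FM-8: 1 × 2 × 9 = 18
  FM-9: 4 × 6 × 5 = 120
  FM-10: 4 × 7 × 9 = 252
Modes with RPN ≥ 60: FM-1 (75), FM-3 (486), FM-4 (224), FM-5 (200), FM-9 (120), FM-10 (252) → 6.

6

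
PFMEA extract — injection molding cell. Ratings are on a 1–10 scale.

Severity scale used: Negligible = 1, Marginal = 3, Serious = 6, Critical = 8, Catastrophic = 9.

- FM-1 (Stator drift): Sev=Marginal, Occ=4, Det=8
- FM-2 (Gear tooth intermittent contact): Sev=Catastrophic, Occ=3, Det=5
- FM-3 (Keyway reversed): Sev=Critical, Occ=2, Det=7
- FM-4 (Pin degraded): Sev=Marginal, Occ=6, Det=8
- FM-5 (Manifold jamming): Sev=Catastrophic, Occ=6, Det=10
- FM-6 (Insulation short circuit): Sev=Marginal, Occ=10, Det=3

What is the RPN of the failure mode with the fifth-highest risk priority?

96

RPN = Severity × Occurrence × Detection:
  FM-1: 3 × 4 × 8 = 96
  FM-2: 9 × 3 × 5 = 135
  FM-3: 8 × 2 × 7 = 112
  FM-4: 3 × 6 × 8 = 144
  FM-5: 9 × 6 × 10 = 540
  FM-6: 3 × 10 × 3 = 90
Sorted descending: 540, 144, 135, 112, 96, 90.
The fifth-highest RPN is 96 (FM-1).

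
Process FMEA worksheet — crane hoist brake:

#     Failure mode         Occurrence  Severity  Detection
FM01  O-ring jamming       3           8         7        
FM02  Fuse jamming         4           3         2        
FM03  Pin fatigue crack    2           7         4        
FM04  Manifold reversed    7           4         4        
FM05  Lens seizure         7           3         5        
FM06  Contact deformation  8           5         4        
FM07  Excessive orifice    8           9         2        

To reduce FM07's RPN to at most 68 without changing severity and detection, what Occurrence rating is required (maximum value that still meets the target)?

3

FM07: S=9, O=8, D=2 → current RPN = 144.
Fixed product = 18. Need 18 × O ≤ 68, so O ≤ 68/18 = 3.78.
Maximum integer Occurrence rating = 3 (gives RPN 54; O=4 would give 72 > 68).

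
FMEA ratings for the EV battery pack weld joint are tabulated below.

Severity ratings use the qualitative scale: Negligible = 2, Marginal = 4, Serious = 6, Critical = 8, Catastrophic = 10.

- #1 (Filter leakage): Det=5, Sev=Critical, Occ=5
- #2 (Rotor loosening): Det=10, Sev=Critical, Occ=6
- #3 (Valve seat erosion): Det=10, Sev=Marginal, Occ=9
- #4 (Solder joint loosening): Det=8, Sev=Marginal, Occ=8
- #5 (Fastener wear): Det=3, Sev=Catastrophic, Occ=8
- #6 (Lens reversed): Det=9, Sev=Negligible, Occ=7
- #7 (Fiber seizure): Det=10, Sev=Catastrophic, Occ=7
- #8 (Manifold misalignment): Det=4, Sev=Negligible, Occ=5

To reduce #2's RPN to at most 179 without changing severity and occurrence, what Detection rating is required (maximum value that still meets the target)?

3

#2: S=8, O=6, D=10 → current RPN = 480.
Fixed product = 48. Need 48 × D ≤ 179, so D ≤ 179/48 = 3.73.
Maximum integer Detection rating = 3 (gives RPN 144; D=4 would give 192 > 179).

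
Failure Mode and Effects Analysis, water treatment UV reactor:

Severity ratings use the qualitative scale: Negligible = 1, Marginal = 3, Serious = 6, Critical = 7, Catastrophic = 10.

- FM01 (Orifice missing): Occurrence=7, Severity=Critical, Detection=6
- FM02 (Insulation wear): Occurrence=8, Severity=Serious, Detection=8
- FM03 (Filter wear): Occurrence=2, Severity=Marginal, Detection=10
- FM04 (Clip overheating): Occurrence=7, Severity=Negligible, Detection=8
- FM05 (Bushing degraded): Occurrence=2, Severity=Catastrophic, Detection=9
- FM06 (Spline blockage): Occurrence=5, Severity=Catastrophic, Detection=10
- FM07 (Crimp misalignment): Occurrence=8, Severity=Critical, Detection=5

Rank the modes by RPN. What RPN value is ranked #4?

RPN = Severity × Occurrence × Detection:
  FM01: 7 × 7 × 6 = 294
  FM02: 6 × 8 × 8 = 384
  FM03: 3 × 2 × 10 = 60
  FM04: 1 × 7 × 8 = 56
  FM05: 10 × 2 × 9 = 180
  FM06: 10 × 5 × 10 = 500
  FM07: 7 × 8 × 5 = 280
Sorted descending: 500, 384, 294, 280, 180, 60, 56.
The fourth-highest RPN is 280 (FM07).

280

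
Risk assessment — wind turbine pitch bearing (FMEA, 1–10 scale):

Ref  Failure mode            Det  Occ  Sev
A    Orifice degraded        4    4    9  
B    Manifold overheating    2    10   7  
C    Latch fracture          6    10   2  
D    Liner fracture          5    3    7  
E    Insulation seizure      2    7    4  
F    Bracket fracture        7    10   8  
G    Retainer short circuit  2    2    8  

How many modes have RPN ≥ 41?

6

RPN = Severity × Occurrence × Detection:
  A: 9 × 4 × 4 = 144
  B: 7 × 10 × 2 = 140
  C: 2 × 10 × 6 = 120
  D: 7 × 3 × 5 = 105
  E: 4 × 7 × 2 = 56
  F: 8 × 10 × 7 = 560
  G: 8 × 2 × 2 = 32
Modes with RPN ≥ 41: A (144), B (140), C (120), D (105), E (56), F (560) → 6.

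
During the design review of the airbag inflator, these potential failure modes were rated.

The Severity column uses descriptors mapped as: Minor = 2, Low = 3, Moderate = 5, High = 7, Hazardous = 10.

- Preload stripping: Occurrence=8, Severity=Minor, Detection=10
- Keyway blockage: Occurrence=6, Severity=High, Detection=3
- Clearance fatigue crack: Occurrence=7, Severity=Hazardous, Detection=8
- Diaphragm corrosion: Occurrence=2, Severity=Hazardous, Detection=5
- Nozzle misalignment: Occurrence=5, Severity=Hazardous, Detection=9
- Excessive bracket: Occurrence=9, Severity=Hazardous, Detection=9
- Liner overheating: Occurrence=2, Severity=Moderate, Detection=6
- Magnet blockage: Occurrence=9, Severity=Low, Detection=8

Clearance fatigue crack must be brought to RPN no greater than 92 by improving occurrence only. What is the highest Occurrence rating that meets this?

1

Clearance fatigue crack: S=10, O=7, D=8 → current RPN = 560.
Fixed product = 80. Need 80 × O ≤ 92, so O ≤ 92/80 = 1.15.
Maximum integer Occurrence rating = 1 (gives RPN 80; O=2 would give 160 > 92).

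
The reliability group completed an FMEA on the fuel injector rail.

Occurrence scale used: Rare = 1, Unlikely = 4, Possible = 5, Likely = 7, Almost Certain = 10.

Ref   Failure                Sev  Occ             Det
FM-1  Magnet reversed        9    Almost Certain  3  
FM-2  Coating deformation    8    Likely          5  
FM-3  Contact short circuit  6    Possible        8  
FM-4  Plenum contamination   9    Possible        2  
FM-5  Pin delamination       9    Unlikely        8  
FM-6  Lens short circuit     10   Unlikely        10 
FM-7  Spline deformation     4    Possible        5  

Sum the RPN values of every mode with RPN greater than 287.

688

RPN = Severity × Occurrence × Detection:
  FM-1: 9 × 10 × 3 = 270
  FM-2: 8 × 7 × 5 = 280
  FM-3: 6 × 5 × 8 = 240
  FM-4: 9 × 5 × 2 = 90
  FM-5: 9 × 4 × 8 = 288
  FM-6: 10 × 4 × 10 = 400
  FM-7: 4 × 5 × 5 = 100
RPN > 287: FM-5 (288), FM-6 (400).
Sum: 288 + 400 = 688.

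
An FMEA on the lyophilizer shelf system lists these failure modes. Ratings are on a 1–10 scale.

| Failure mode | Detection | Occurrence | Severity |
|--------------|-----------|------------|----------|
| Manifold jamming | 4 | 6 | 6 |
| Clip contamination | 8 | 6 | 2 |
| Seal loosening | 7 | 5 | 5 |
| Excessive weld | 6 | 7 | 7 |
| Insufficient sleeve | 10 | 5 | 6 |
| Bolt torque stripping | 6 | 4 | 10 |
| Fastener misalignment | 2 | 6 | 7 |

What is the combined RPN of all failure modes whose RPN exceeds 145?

1009

RPN = Severity × Occurrence × Detection:
  Manifold jamming: 6 × 6 × 4 = 144
  Clip contamination: 2 × 6 × 8 = 96
  Seal loosening: 5 × 5 × 7 = 175
  Excessive weld: 7 × 7 × 6 = 294
  Insufficient sleeve: 6 × 5 × 10 = 300
  Bolt torque stripping: 10 × 4 × 6 = 240
  Fastener misalignment: 7 × 6 × 2 = 84
RPN > 145: Seal loosening (175), Excessive weld (294), Insufficient sleeve (300), Bolt torque stripping (240).
Sum: 175 + 294 + 300 + 240 = 1009.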